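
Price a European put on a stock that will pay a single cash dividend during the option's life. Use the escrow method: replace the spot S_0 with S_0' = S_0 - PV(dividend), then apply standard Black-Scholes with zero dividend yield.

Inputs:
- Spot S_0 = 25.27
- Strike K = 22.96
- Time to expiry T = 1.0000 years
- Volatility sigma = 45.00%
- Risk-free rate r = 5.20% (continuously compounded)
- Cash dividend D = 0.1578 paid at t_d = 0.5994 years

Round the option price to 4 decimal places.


PV(D) = D * exp(-r * t_d) = 0.1578 * 0.96931194 = 0.15295742
S_0' = S_0 - PV(D) = 25.2700 - 0.15295742 = 25.11704258
d1 = (ln(S_0'/K) + (r + sigma^2/2)*T) / (sigma*sqrt(T)) = 0.54009563
d2 = d1 - sigma*sqrt(T) = 0.09009563
exp(-rT) = 0.94932887
N(-d1) = 0.29456554; N(-d2) = 0.46410561
P = K * exp(-rT) * N(-d2) - S_0' * N(-d1) = 22.9600 * 0.94932887 * 0.46410561 - 25.11704258 * 0.29456554 = 2.7173

Answer: Price = 2.7173


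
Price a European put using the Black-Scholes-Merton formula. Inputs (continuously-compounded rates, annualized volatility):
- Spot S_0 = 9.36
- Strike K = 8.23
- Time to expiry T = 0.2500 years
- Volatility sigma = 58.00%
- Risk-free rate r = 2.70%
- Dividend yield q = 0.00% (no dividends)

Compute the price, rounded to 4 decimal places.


Answer: Price = 0.5254

Derivation:
d1 = (ln(S/K) + (r - q + 0.5*sigma^2) * T) / (sigma * sqrt(T)) = 0.61192854
d2 = d1 - sigma * sqrt(T) = 0.32192854
exp(-rT) = 0.99327273; exp(-qT) = 1.00000000
P = K * exp(-rT) * N(-d2) - S_0 * exp(-qT) * N(-d1)
N(-d1) = 0.27029252; N(-d2) = 0.37375342
P = 8.2300 * 0.99327273 * 0.37375342 - 9.3600 * 1.00000000 * 0.27029252 = 0.5254


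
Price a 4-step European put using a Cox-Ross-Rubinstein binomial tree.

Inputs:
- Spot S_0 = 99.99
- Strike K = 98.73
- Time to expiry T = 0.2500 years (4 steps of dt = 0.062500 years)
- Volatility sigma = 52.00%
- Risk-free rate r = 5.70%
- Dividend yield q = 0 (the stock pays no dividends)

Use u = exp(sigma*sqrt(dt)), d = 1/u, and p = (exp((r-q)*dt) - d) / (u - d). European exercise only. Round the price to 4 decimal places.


Answer: Price = V(0,0) = 8.5361

Derivation:
dt = T/N = 0.062500
u = exp(sigma*sqrt(dt)) = 1.138828; d = 1/u = 0.878095
p = (exp((r-q)*dt) - d) / (u - d) = 0.481233
Discount per step: exp(-r*dt) = 0.996444
Stock lattice S(k, i) with i counting down-moves:
  k=0: S(0,0) = 99.9900
  k=1: S(1,0) = 113.8715; S(1,1) = 87.8008
  k=2: S(2,0) = 129.6800; S(2,1) = 99.9900; S(2,2) = 77.0974
  k=3: S(3,0) = 147.6833; S(3,1) = 113.8715; S(3,2) = 87.8008; S(3,3) = 67.6989
  k=4: S(4,0) = 168.1859; S(4,1) = 129.6800; S(4,2) = 99.9900; S(4,3) = 77.0974; S(4,4) = 59.4461
Terminal payoffs V(N, i) = max(K - S_T, 0):
  V(4,0) = 0.000000; V(4,1) = 0.000000; V(4,2) = 0.000000; V(4,3) = 21.632552; V(4,4) = 39.283890
Backward induction: V(k, i) = exp(-r*dt) * [p * V(k+1, i) + (1-p) * V(k+1, i+1)].
  V(3,0) = exp(-r*dt) * [p*0.000000 + (1-p)*0.000000] = 0.000000
  V(3,1) = exp(-r*dt) * [p*0.000000 + (1-p)*0.000000] = 0.000000
  V(3,2) = exp(-r*dt) * [p*0.000000 + (1-p)*21.632552] = 11.182336
  V(3,3) = exp(-r*dt) * [p*21.632552 + (1-p)*39.283890] = 30.679983
  V(2,0) = exp(-r*dt) * [p*0.000000 + (1-p)*0.000000] = 0.000000
  V(2,1) = exp(-r*dt) * [p*0.000000 + (1-p)*11.182336] = 5.780392
  V(2,2) = exp(-r*dt) * [p*11.182336 + (1-p)*30.679983] = 21.221327
  V(1,0) = exp(-r*dt) * [p*0.000000 + (1-p)*5.780392] = 2.988010
  V(1,1) = exp(-r*dt) * [p*5.780392 + (1-p)*21.221327] = 13.741591
  V(0,0) = exp(-r*dt) * [p*2.988010 + (1-p)*13.741591] = 8.536144


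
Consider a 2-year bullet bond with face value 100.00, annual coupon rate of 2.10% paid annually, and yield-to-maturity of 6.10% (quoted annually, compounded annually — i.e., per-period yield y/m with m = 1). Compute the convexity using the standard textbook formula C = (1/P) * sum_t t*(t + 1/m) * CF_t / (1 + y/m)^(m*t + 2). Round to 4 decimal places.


Coupon per period c = face * coupon_rate / m = 2.100000
Periods per year m = 1; per-period yield y/m = 0.061000
Number of cashflows N = 2
Cashflows (t years, CF_t, discount factor 1/(1+y/m)^(m*t), PV):
  t = 1.0000: CF_t = 2.100000, DF = 0.942507, PV = 1.979265
  t = 2.0000: CF_t = 102.100000, DF = 0.888320, PV = 90.697429
Price P = sum_t PV_t = 92.676693
Convexity numerator sum_t t*(t + 1/m) * CF_t / (1+y/m)^(m*t + 2):
  t = 1.0000: term = 3.516439
  t = 2.0000: term = 483.409807
Convexity = (1/P) * sum = 486.926247 / 92.676693 = 5.254031

Answer: Convexity = 5.2540


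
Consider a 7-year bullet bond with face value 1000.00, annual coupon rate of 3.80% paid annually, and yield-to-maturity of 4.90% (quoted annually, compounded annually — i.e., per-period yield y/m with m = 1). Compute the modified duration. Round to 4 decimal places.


Answer: Modified duration = 5.9559

Derivation:
Coupon per period c = face * coupon_rate / m = 38.000000
Periods per year m = 1; per-period yield y/m = 0.049000
Number of cashflows N = 7
Cashflows (t years, CF_t, discount factor 1/(1+y/m)^(m*t), PV):
  t = 1.0000: CF_t = 38.000000, DF = 0.953289, PV = 36.224976
  t = 2.0000: CF_t = 38.000000, DF = 0.908760, PV = 34.532866
  t = 3.0000: CF_t = 38.000000, DF = 0.866310, PV = 32.919796
  t = 4.0000: CF_t = 38.000000, DF = 0.825844, PV = 31.382074
  t = 5.0000: CF_t = 38.000000, DF = 0.787268, PV = 29.916181
  t = 6.0000: CF_t = 38.000000, DF = 0.750494, PV = 28.518762
  t = 7.0000: CF_t = 1038.000000, DF = 0.715437, PV = 742.623924
Price P = sum_t PV_t = 936.118579
First compute Macaulay numerator sum_t t * PV_t:
  t * PV_t at t = 1.0000: 36.224976
  t * PV_t at t = 2.0000: 69.065731
  t * PV_t at t = 3.0000: 98.759387
  t * PV_t at t = 4.0000: 125.528296
  t * PV_t at t = 5.0000: 149.580906
  t * PV_t at t = 6.0000: 171.112571
  t * PV_t at t = 7.0000: 5198.367468
Macaulay duration D = 5848.639337 / 936.118579 = 6.247755
Modified duration = D / (1 + y/m) = 6.247755 / (1 + 0.049000) = 5.955915


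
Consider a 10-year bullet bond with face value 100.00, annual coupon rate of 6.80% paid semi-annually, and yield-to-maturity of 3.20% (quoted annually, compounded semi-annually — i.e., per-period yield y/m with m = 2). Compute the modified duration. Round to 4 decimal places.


Coupon per period c = face * coupon_rate / m = 3.400000
Periods per year m = 2; per-period yield y/m = 0.016000
Number of cashflows N = 20
Cashflows (t years, CF_t, discount factor 1/(1+y/m)^(m*t), PV):
  t = 0.5000: CF_t = 3.400000, DF = 0.984252, PV = 3.346457
  t = 1.0000: CF_t = 3.400000, DF = 0.968752, PV = 3.293757
  t = 1.5000: CF_t = 3.400000, DF = 0.953496, PV = 3.241886
  t = 2.0000: CF_t = 3.400000, DF = 0.938480, PV = 3.190833
  t = 2.5000: CF_t = 3.400000, DF = 0.923701, PV = 3.140584
  t = 3.0000: CF_t = 3.400000, DF = 0.909155, PV = 3.091126
  t = 3.5000: CF_t = 3.400000, DF = 0.894837, PV = 3.042447
  t = 4.0000: CF_t = 3.400000, DF = 0.880745, PV = 2.994534
  t = 4.5000: CF_t = 3.400000, DF = 0.866875, PV = 2.947376
  t = 5.0000: CF_t = 3.400000, DF = 0.853224, PV = 2.900961
  t = 5.5000: CF_t = 3.400000, DF = 0.839787, PV = 2.855276
  t = 6.0000: CF_t = 3.400000, DF = 0.826562, PV = 2.810311
  t = 6.5000: CF_t = 3.400000, DF = 0.813545, PV = 2.766054
  t = 7.0000: CF_t = 3.400000, DF = 0.800734, PV = 2.722494
  t = 7.5000: CF_t = 3.400000, DF = 0.788124, PV = 2.679621
  t = 8.0000: CF_t = 3.400000, DF = 0.775712, PV = 2.637422
  t = 8.5000: CF_t = 3.400000, DF = 0.763496, PV = 2.595888
  t = 9.0000: CF_t = 3.400000, DF = 0.751473, PV = 2.555007
  t = 9.5000: CF_t = 3.400000, DF = 0.739639, PV = 2.514771
  t = 10.0000: CF_t = 103.400000, DF = 0.727991, PV = 75.274240
Price P = sum_t PV_t = 130.601044
First compute Macaulay numerator sum_t t * PV_t:
  t * PV_t at t = 0.5000: 1.673228
  t * PV_t at t = 1.0000: 3.293757
  t * PV_t at t = 1.5000: 4.862830
  t * PV_t at t = 2.0000: 6.381666
  t * PV_t at t = 2.5000: 7.851459
  t * PV_t at t = 3.0000: 9.273377
  t * PV_t at t = 3.5000: 10.648563
  t * PV_t at t = 4.0000: 11.978136
  t * PV_t at t = 4.5000: 13.263192
  t * PV_t at t = 5.0000: 14.504803
  t * PV_t at t = 5.5000: 15.704019
  t * PV_t at t = 6.0000: 16.861867
  t * PV_t at t = 6.5000: 17.979353
  t * PV_t at t = 7.0000: 19.057461
  t * PV_t at t = 7.5000: 20.097154
  t * PV_t at t = 8.0000: 21.099374
  t * PV_t at t = 8.5000: 22.065044
  t * PV_t at t = 9.0000: 22.995067
  t * PV_t at t = 9.5000: 23.890326
  t * PV_t at t = 10.0000: 752.742401
Macaulay duration D = 1016.223080 / 130.601044 = 7.781125
Modified duration = D / (1 + y/m) = 7.781125 / (1 + 0.016000) = 7.658588

Answer: Modified duration = 7.6586


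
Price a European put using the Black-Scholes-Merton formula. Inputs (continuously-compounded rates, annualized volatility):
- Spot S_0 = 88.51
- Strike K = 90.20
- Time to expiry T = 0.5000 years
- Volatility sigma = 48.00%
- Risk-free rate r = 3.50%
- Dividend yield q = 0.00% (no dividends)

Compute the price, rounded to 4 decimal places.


d1 = (ln(S/K) + (r - q + 0.5*sigma^2) * T) / (sigma * sqrt(T)) = 0.16553992
d2 = d1 - sigma * sqrt(T) = -0.17387133
exp(-rT) = 0.98265224; exp(-qT) = 1.00000000
P = K * exp(-rT) * N(-d2) - S_0 * exp(-qT) * N(-d1)
N(-d1) = 0.43425951; N(-d2) = 0.56901671
P = 90.2000 * 0.98265224 * 0.56901671 - 88.5100 * 1.00000000 * 0.43425951 = 11.9986

Answer: Price = 11.9986


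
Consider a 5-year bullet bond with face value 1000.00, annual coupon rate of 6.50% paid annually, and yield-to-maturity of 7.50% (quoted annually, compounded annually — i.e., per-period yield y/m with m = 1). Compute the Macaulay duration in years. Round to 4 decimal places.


Answer: Macaulay duration = 4.4123 years

Derivation:
Coupon per period c = face * coupon_rate / m = 65.000000
Periods per year m = 1; per-period yield y/m = 0.075000
Number of cashflows N = 5
Cashflows (t years, CF_t, discount factor 1/(1+y/m)^(m*t), PV):
  t = 1.0000: CF_t = 65.000000, DF = 0.930233, PV = 60.465116
  t = 2.0000: CF_t = 65.000000, DF = 0.865333, PV = 56.246620
  t = 3.0000: CF_t = 65.000000, DF = 0.804961, PV = 52.322437
  t = 4.0000: CF_t = 65.000000, DF = 0.748801, PV = 48.672034
  t = 5.0000: CF_t = 1065.000000, DF = 0.696559, PV = 741.834943
Price P = sum_t PV_t = 959.541151
Macaulay numerator sum_t t * PV_t:
  t * PV_t at t = 1.0000: 60.465116
  t * PV_t at t = 2.0000: 112.493240
  t * PV_t at t = 3.0000: 156.967311
  t * PV_t at t = 4.0000: 194.688138
  t * PV_t at t = 5.0000: 3709.174717
Macaulay duration D = (sum_t t * PV_t) / P = 4233.788522 / 959.541151 = 4.412305


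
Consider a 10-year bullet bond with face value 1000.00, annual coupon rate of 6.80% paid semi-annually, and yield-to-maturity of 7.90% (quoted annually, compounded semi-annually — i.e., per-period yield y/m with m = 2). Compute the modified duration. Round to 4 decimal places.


Coupon per period c = face * coupon_rate / m = 34.000000
Periods per year m = 2; per-period yield y/m = 0.039500
Number of cashflows N = 20
Cashflows (t years, CF_t, discount factor 1/(1+y/m)^(m*t), PV):
  t = 0.5000: CF_t = 34.000000, DF = 0.962001, PV = 32.708033
  t = 1.0000: CF_t = 34.000000, DF = 0.925446, PV = 31.465159
  t = 1.5000: CF_t = 34.000000, DF = 0.890280, PV = 30.269513
  t = 2.0000: CF_t = 34.000000, DF = 0.856450, PV = 29.119301
  t = 2.5000: CF_t = 34.000000, DF = 0.823906, PV = 28.012795
  t = 3.0000: CF_t = 34.000000, DF = 0.792598, PV = 26.948336
  t = 3.5000: CF_t = 34.000000, DF = 0.762480, PV = 25.924325
  t = 4.0000: CF_t = 34.000000, DF = 0.733507, PV = 24.939226
  t = 4.5000: CF_t = 34.000000, DF = 0.705634, PV = 23.991559
  t = 5.0000: CF_t = 34.000000, DF = 0.678821, PV = 23.079903
  t = 5.5000: CF_t = 34.000000, DF = 0.653026, PV = 22.202889
  t = 6.0000: CF_t = 34.000000, DF = 0.628212, PV = 21.359201
  t = 6.5000: CF_t = 34.000000, DF = 0.604340, PV = 20.547571
  t = 7.0000: CF_t = 34.000000, DF = 0.581376, PV = 19.766784
  t = 7.5000: CF_t = 34.000000, DF = 0.559284, PV = 19.015665
  t = 8.0000: CF_t = 34.000000, DF = 0.538032, PV = 18.293088
  t = 8.5000: CF_t = 34.000000, DF = 0.517587, PV = 17.597968
  t = 9.0000: CF_t = 34.000000, DF = 0.497919, PV = 16.929262
  t = 9.5000: CF_t = 34.000000, DF = 0.478999, PV = 16.285967
  t = 10.0000: CF_t = 1034.000000, DF = 0.460798, PV = 476.464629
Price P = sum_t PV_t = 924.921173
First compute Macaulay numerator sum_t t * PV_t:
  t * PV_t at t = 0.5000: 16.354016
  t * PV_t at t = 1.0000: 31.465159
  t * PV_t at t = 1.5000: 45.404270
  t * PV_t at t = 2.0000: 58.238602
  t * PV_t at t = 2.5000: 70.031988
  t * PV_t at t = 3.0000: 80.845008
  t * PV_t at t = 3.5000: 90.735138
  t * PV_t at t = 4.0000: 99.756903
  t * PV_t at t = 4.5000: 107.962017
  t * PV_t at t = 5.0000: 115.399515
  t * PV_t at t = 5.5000: 122.115889
  t * PV_t at t = 6.0000: 128.155203
  t * PV_t at t = 6.5000: 133.559214
  t * PV_t at t = 7.0000: 138.367485
  t * PV_t at t = 7.5000: 142.617486
  t * PV_t at t = 8.0000: 146.344702
  t * PV_t at t = 8.5000: 149.582728
  t * PV_t at t = 9.0000: 152.363360
  t * PV_t at t = 9.5000: 154.716682
  t * PV_t at t = 10.0000: 4764.646286
Macaulay duration D = 6748.661652 / 924.921173 = 7.296472
Modified duration = D / (1 + y/m) = 7.296472 / (1 + 0.039500) = 7.019213

Answer: Modified duration = 7.0192


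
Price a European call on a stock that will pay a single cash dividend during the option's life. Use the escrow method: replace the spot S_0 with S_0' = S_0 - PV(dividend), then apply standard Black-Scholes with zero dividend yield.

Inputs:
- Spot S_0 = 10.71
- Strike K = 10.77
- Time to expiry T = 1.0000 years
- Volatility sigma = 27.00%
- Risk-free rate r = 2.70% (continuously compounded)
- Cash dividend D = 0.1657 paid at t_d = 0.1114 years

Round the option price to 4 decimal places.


PV(D) = D * exp(-r * t_d) = 0.1657 * 0.99699672 = 0.16520236
S_0' = S_0 - PV(D) = 10.7100 - 0.16520236 = 10.54479764
d1 = (ln(S_0'/K) + (r + sigma^2/2)*T) / (sigma*sqrt(T)) = 0.15673383
d2 = d1 - sigma*sqrt(T) = -0.11326617
exp(-rT) = 0.97336124
N(d1) = 0.56227269; N(d2) = 0.45490977
C = S_0' * N(d1) - K * exp(-rT) * N(d2) = 10.54479764 * 0.56227269 - 10.7700 * 0.97336124 * 0.45490977 = 1.1602

Answer: Price = 1.1602


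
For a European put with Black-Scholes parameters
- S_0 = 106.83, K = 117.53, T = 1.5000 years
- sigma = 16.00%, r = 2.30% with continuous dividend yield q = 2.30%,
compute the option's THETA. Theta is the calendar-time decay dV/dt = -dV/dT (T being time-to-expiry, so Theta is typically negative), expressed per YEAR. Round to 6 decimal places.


d1 = -0.3891363212; d2 = -0.5850955006
phi(d1) = 0.3698521043; exp(-qT) = 0.9660883397; exp(-rT) = 0.9660883397
Theta = -S*exp(-qT)*phi(d1)*sigma/(2*sqrt(T)) + r*K*exp(-rT)*N(-d2) - q*S*exp(-qT)*N(-d1)
N(-d1) = 0.6514123468; N(-d2) = 0.7207582480; sqrt(T) = 1.2247448714
Term 1 = -106.8300 * 0.9660883397 * 0.3698521043 * 0.1600 / (2 * 1.2247448714) = -2.4933458323
Term 2 = 0.0230 * 117.5300 * 0.9660883397 * 0.7207582480 = 1.8822748241
Term 3 = -0.0230 * 106.8300 * 0.9660883397 * 0.6514123468 = -1.5463004799
Theta = -2.4933458323 + (1.8822748241) + (-1.5463004799) = -2.157371

Answer: Theta = -2.157371


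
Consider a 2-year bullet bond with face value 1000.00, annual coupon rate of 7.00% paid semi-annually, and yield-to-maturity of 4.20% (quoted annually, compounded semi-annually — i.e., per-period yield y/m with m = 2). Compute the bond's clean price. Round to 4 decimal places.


Coupon per period c = face * coupon_rate / m = 35.000000
Periods per year m = 2; per-period yield y/m = 0.021000
Number of cashflows N = 4
Cashflows (t years, CF_t, discount factor 1/(1+y/m)^(m*t), PV):
  t = 0.5000: CF_t = 35.000000, DF = 0.979432, PV = 34.280118
  t = 1.0000: CF_t = 35.000000, DF = 0.959287, PV = 33.575042
  t = 1.5000: CF_t = 35.000000, DF = 0.939556, PV = 32.884468
  t = 2.0000: CF_t = 1035.000000, DF = 0.920231, PV = 952.439463
Price P = sum_t PV_t = 1053.179090

Answer: Price = 1053.1791


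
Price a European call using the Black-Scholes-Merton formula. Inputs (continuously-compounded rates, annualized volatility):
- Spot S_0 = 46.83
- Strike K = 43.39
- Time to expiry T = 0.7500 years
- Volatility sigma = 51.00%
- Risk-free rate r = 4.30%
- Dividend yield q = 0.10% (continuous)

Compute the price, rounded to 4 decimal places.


d1 = (ln(S/K) + (r - q + 0.5*sigma^2) * T) / (sigma * sqrt(T)) = 0.46489721
d2 = d1 - sigma * sqrt(T) = 0.02322425
exp(-rT) = 0.96826449; exp(-qT) = 0.99925028
C = S_0 * exp(-qT) * N(d1) - K * exp(-rT) * N(d2)
N(d1) = 0.67899746; N(d2) = 0.50926430
C = 46.8300 * 0.99925028 * 0.67899746 - 43.3900 * 0.96826449 * 0.50926430 = 10.3779

Answer: Price = 10.3779


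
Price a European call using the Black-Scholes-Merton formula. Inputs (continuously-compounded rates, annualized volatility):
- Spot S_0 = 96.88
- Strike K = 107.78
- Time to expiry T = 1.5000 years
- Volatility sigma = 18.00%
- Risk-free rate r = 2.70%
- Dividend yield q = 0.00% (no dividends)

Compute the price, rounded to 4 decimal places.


Answer: Price = 5.8736

Derivation:
d1 = (ln(S/K) + (r - q + 0.5*sigma^2) * T) / (sigma * sqrt(T)) = -0.18969490
d2 = d1 - sigma * sqrt(T) = -0.41014897
exp(-rT) = 0.96030916; exp(-qT) = 1.00000000
C = S_0 * exp(-qT) * N(d1) - K * exp(-rT) * N(d2)
N(d1) = 0.42477411; N(d2) = 0.34084833
C = 96.8800 * 1.00000000 * 0.42477411 - 107.7800 * 0.96030916 * 0.34084833 = 5.8736


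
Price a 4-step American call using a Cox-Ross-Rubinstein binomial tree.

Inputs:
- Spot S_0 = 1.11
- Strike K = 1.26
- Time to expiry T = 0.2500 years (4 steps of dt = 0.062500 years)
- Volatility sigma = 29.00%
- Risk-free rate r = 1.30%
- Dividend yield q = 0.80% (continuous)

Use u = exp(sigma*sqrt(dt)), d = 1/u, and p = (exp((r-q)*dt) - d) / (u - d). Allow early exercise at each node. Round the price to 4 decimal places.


dt = T/N = 0.062500
u = exp(sigma*sqrt(dt)) = 1.075193; d = 1/u = 0.930066
p = (exp((r-q)*dt) - d) / (u - d) = 0.484037
Discount per step: exp(-r*dt) = 0.999188
Stock lattice S(k, i) with i counting down-moves:
  k=0: S(0,0) = 1.1100
  k=1: S(1,0) = 1.1935; S(1,1) = 1.0324
  k=2: S(2,0) = 1.2832; S(2,1) = 1.1100; S(2,2) = 0.9602
  k=3: S(3,0) = 1.3797; S(3,1) = 1.1935; S(3,2) = 1.0324; S(3,3) = 0.8930
  k=4: S(4,0) = 1.4834; S(4,1) = 1.2832; S(4,2) = 1.1100; S(4,3) = 0.9602; S(4,4) = 0.8306
Terminal payoffs V(N, i) = max(S_T - K, 0):
  V(4,0) = 0.223435; V(4,1) = 0.023204; V(4,2) = 0.000000; V(4,3) = 0.000000; V(4,4) = 0.000000
Backward induction: V(k, i) = exp(-r*dt) * [p * V(k+1, i) + (1-p) * V(k+1, i+1)]; then take max(V_cont, immediate exercise) for American.
  V(3,0) = exp(-r*dt) * [p*0.223435 + (1-p)*0.023204] = 0.120025; exercise = 0.119692; V(3,0) = max -> 0.120025
  V(3,1) = exp(-r*dt) * [p*0.023204 + (1-p)*0.000000] = 0.011222; exercise = 0.000000; V(3,1) = max -> 0.011222
  V(3,2) = exp(-r*dt) * [p*0.000000 + (1-p)*0.000000] = 0.000000; exercise = 0.000000; V(3,2) = max -> 0.000000
  V(3,3) = exp(-r*dt) * [p*0.000000 + (1-p)*0.000000] = 0.000000; exercise = 0.000000; V(3,3) = max -> 0.000000
  V(2,0) = exp(-r*dt) * [p*0.120025 + (1-p)*0.011222] = 0.063835; exercise = 0.023204; V(2,0) = max -> 0.063835
  V(2,1) = exp(-r*dt) * [p*0.011222 + (1-p)*0.000000] = 0.005428; exercise = 0.000000; V(2,1) = max -> 0.005428
  V(2,2) = exp(-r*dt) * [p*0.000000 + (1-p)*0.000000] = 0.000000; exercise = 0.000000; V(2,2) = max -> 0.000000
  V(1,0) = exp(-r*dt) * [p*0.063835 + (1-p)*0.005428] = 0.033672; exercise = 0.000000; V(1,0) = max -> 0.033672
  V(1,1) = exp(-r*dt) * [p*0.005428 + (1-p)*0.000000] = 0.002625; exercise = 0.000000; V(1,1) = max -> 0.002625
  V(0,0) = exp(-r*dt) * [p*0.033672 + (1-p)*0.002625] = 0.017638; exercise = 0.000000; V(0,0) = max -> 0.017638

Answer: Price = V(0,0) = 0.0176


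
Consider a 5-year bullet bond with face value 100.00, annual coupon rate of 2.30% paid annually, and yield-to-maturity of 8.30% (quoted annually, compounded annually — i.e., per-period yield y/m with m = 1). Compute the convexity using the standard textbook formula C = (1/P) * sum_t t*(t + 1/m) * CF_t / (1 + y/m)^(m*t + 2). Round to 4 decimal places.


Answer: Convexity = 23.8349

Derivation:
Coupon per period c = face * coupon_rate / m = 2.300000
Periods per year m = 1; per-period yield y/m = 0.083000
Number of cashflows N = 5
Cashflows (t years, CF_t, discount factor 1/(1+y/m)^(m*t), PV):
  t = 1.0000: CF_t = 2.300000, DF = 0.923361, PV = 2.123730
  t = 2.0000: CF_t = 2.300000, DF = 0.852596, PV = 1.960970
  t = 3.0000: CF_t = 2.300000, DF = 0.787254, PV = 1.810683
  t = 4.0000: CF_t = 2.300000, DF = 0.726919, PV = 1.671914
  t = 5.0000: CF_t = 102.300000, DF = 0.671209, PV = 68.664672
Price P = sum_t PV_t = 76.231970
Convexity numerator sum_t t*(t + 1/m) * CF_t / (1+y/m)^(m*t + 2):
  t = 1.0000: term = 3.621366
  t = 2.0000: term = 10.031486
  t = 3.0000: term = 18.525366
  t = 4.0000: term = 28.509335
  t = 5.0000: term = 1756.295918
Convexity = (1/P) * sum = 1816.983472 / 76.231970 = 23.834927


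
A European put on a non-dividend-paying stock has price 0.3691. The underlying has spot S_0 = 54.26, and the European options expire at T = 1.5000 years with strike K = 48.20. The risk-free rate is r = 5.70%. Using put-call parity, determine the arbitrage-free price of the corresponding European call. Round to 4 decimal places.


Put-call parity: C - P = S_0 * exp(-qT) - K * exp(-rT).
S_0 * exp(-qT) = 54.2600 * 1.00000000 = 54.26000000
K * exp(-rT) = 48.2000 * 0.91805314 = 44.25016150
C = P + S*exp(-qT) - K*exp(-rT)
C = 0.3691 + 54.26000000 - 44.25016150 = 10.3789

Answer: Call price = 10.3789


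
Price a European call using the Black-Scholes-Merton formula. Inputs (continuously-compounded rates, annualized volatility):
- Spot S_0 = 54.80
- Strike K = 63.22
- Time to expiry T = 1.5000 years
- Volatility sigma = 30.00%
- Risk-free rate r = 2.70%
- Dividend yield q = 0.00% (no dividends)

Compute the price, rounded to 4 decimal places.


d1 = (ln(S/K) + (r - q + 0.5*sigma^2) * T) / (sigma * sqrt(T)) = -0.09506881
d2 = d1 - sigma * sqrt(T) = -0.46249228
exp(-rT) = 0.96030916; exp(-qT) = 1.00000000
C = S_0 * exp(-qT) * N(d1) - K * exp(-rT) * N(d2)
N(d1) = 0.46213008; N(d2) = 0.32186417
C = 54.8000 * 1.00000000 * 0.46213008 - 63.2200 * 0.96030916 * 0.32186417 = 5.7841

Answer: Price = 5.7841


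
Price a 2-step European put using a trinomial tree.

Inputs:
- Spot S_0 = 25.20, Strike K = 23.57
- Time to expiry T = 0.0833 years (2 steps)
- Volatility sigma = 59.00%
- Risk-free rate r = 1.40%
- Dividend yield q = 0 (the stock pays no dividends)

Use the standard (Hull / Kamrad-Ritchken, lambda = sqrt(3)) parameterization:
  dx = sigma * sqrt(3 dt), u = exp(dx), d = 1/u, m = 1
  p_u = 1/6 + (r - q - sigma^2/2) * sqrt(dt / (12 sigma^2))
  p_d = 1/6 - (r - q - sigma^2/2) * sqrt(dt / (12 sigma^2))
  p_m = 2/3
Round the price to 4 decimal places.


Answer: Price = V(0,0) = 0.9895

Derivation:
dt = T/N = 0.041650; dx = sigma*sqrt(3*dt) = 0.208555
u = exp(dx) = 1.231896; d = 1/u = 0.811757
p_u = 0.150685, p_m = 0.666667, p_d = 0.182648
Discount per step: exp(-r*dt) = 0.999417
Stock lattice S(k, j) with j the centered position index:
  k=0: S(0,+0) = 25.2000
  k=1: S(1,-1) = 20.4563; S(1,+0) = 25.2000; S(1,+1) = 31.0438
  k=2: S(2,-2) = 16.6055; S(2,-1) = 20.4563; S(2,+0) = 25.2000; S(2,+1) = 31.0438; S(2,+2) = 38.2427
Terminal payoffs V(N, j) = max(K - S_T, 0):
  V(2,-2) = 6.964492; V(2,-1) = 3.113734; V(2,+0) = 0.000000; V(2,+1) = 0.000000; V(2,+2) = 0.000000
Backward induction: V(k, j) = exp(-r*dt) * [p_u * V(k+1, j+1) + p_m * V(k+1, j) + p_d * V(k+1, j-1)]
  V(1,-1) = exp(-r*dt) * [p_u*0.000000 + p_m*3.113734 + p_d*6.964492] = 3.345924
  V(1,+0) = exp(-r*dt) * [p_u*0.000000 + p_m*0.000000 + p_d*3.113734] = 0.568387
  V(1,+1) = exp(-r*dt) * [p_u*0.000000 + p_m*0.000000 + p_d*0.000000] = 0.000000
  V(0,+0) = exp(-r*dt) * [p_u*0.000000 + p_m*0.568387 + p_d*3.345924] = 0.989475


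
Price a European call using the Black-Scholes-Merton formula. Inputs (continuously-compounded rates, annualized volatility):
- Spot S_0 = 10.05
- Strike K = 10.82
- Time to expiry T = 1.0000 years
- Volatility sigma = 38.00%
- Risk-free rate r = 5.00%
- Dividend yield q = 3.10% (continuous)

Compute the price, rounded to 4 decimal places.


Answer: Price = 1.2505

Derivation:
d1 = (ln(S/K) + (r - q + 0.5*sigma^2) * T) / (sigma * sqrt(T)) = 0.04572727
d2 = d1 - sigma * sqrt(T) = -0.33427273
exp(-rT) = 0.95122942; exp(-qT) = 0.96947557
C = S_0 * exp(-qT) * N(d1) - K * exp(-rT) * N(d2)
N(d1) = 0.51823618; N(d2) = 0.36908688
C = 10.0500 * 0.96947557 * 0.51823618 - 10.8200 * 0.95122942 * 0.36908688 = 1.2505


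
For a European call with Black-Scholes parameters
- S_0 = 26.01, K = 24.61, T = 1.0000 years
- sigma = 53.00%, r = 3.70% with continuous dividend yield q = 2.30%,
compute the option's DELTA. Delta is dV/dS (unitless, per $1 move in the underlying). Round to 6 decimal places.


Answer: Delta = 0.639009

Derivation:
d1 = 0.3958079529; d2 = -0.1341920471
phi(d1) = 0.3688849394; exp(-qT) = 0.9772624838; exp(-rT) = 0.9636761353
N(d1) = 0.6538766453
Delta = exp(-qT) * N(d1) = 0.9772624838 * 0.6538766453 = 0.639009


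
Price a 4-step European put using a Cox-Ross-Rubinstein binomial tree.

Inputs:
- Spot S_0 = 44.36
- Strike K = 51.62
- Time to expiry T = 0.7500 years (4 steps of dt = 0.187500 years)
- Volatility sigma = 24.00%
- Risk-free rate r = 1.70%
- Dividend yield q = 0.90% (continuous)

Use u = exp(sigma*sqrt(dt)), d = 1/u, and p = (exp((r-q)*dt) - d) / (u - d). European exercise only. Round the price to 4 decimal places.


dt = T/N = 0.187500
u = exp(sigma*sqrt(dt)) = 1.109515; d = 1/u = 0.901295
p = (exp((r-q)*dt) - d) / (u - d) = 0.481252
Discount per step: exp(-r*dt) = 0.996818
Stock lattice S(k, i) with i counting down-moves:
  k=0: S(0,0) = 44.3600
  k=1: S(1,0) = 49.2181; S(1,1) = 39.9814
  k=2: S(2,0) = 54.6082; S(2,1) = 44.3600; S(2,2) = 36.0350
  k=3: S(3,0) = 60.5886; S(3,1) = 49.2181; S(3,2) = 39.9814; S(3,3) = 32.4782
  k=4: S(4,0) = 67.2240; S(4,1) = 54.6082; S(4,2) = 44.3600; S(4,3) = 36.0350; S(4,4) = 29.2724
Terminal payoffs V(N, i) = max(K - S_T, 0):
  V(4,0) = 0.000000; V(4,1) = 0.000000; V(4,2) = 7.260000; V(4,3) = 15.584950; V(4,4) = 22.347574
Backward induction: V(k, i) = exp(-r*dt) * [p * V(k+1, i) + (1-p) * V(k+1, i+1)].
  V(3,0) = exp(-r*dt) * [p*0.000000 + (1-p)*0.000000] = 0.000000
  V(3,1) = exp(-r*dt) * [p*0.000000 + (1-p)*7.260000] = 3.754126
  V(3,2) = exp(-r*dt) * [p*7.260000 + (1-p)*15.584950] = 11.541704
  V(3,3) = exp(-r*dt) * [p*15.584950 + (1-p)*22.347574] = 19.032286
  V(2,0) = exp(-r*dt) * [p*0.000000 + (1-p)*3.754126] = 1.941248
  V(2,1) = exp(-r*dt) * [p*3.754126 + (1-p)*11.541704] = 7.769114
  V(2,2) = exp(-r*dt) * [p*11.541704 + (1-p)*19.032286] = 15.378333
  V(1,0) = exp(-r*dt) * [p*1.941248 + (1-p)*7.769114] = 4.948643
  V(1,1) = exp(-r*dt) * [p*7.769114 + (1-p)*15.378333] = 11.679095
  V(0,0) = exp(-r*dt) * [p*4.948643 + (1-p)*11.679095] = 8.413193

Answer: Price = V(0,0) = 8.4132


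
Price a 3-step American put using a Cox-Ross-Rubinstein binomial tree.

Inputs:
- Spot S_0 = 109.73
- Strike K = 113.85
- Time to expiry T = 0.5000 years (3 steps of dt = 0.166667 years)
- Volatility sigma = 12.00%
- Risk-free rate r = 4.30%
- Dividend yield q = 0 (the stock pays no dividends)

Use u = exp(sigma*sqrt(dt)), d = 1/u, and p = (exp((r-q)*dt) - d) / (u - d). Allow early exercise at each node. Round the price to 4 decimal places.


dt = T/N = 0.166667
u = exp(sigma*sqrt(dt)) = 1.050210; d = 1/u = 0.952191
p = (exp((r-q)*dt) - d) / (u - d) = 0.561133
Discount per step: exp(-r*dt) = 0.992859
Stock lattice S(k, i) with i counting down-moves:
  k=0: S(0,0) = 109.7300
  k=1: S(1,0) = 115.2395; S(1,1) = 104.4839
  k=2: S(2,0) = 121.0256; S(2,1) = 109.7300; S(2,2) = 99.4886
  k=3: S(3,0) = 127.1023; S(3,1) = 115.2395; S(3,2) = 104.4839; S(3,3) = 94.7321
Terminal payoffs V(N, i) = max(K - S_T, 0):
  V(3,0) = 0.000000; V(3,1) = 0.000000; V(3,2) = 9.366098; V(3,3) = 19.117852
Backward induction: V(k, i) = exp(-r*dt) * [p * V(k+1, i) + (1-p) * V(k+1, i+1)]; then take max(V_cont, immediate exercise) for American.
  V(2,0) = exp(-r*dt) * [p*0.000000 + (1-p)*0.000000] = 0.000000; exercise = 0.000000; V(2,0) = max -> 0.000000
  V(2,1) = exp(-r*dt) * [p*0.000000 + (1-p)*9.366098] = 4.081120; exercise = 4.120000; V(2,1) = max -> 4.120000
  V(2,2) = exp(-r*dt) * [p*9.366098 + (1-p)*19.117852] = 13.548377; exercise = 14.361385; V(2,2) = max -> 14.361385
  V(1,0) = exp(-r*dt) * [p*0.000000 + (1-p)*4.120000] = 1.795221; exercise = 0.000000; V(1,0) = max -> 1.795221
  V(1,1) = exp(-r*dt) * [p*4.120000 + (1-p)*14.361385] = 8.553090; exercise = 9.366098; V(1,1) = max -> 9.366098
  V(0,0) = exp(-r*dt) * [p*1.795221 + (1-p)*9.366098] = 5.081283; exercise = 4.120000; V(0,0) = max -> 5.081283

Answer: Price = V(0,0) = 5.0813


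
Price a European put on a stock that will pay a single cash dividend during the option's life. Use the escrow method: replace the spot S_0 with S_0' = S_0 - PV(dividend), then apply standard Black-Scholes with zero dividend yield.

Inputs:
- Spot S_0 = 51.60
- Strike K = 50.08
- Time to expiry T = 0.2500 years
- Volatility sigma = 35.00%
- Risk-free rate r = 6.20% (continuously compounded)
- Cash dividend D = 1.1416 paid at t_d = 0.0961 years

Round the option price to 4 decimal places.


Answer: Price = 2.9311

Derivation:
PV(D) = D * exp(-r * t_d) = 1.1416 * 0.99405951 = 1.13481834
S_0' = S_0 - PV(D) = 51.6000 - 1.13481834 = 50.46518166
d1 = (ln(S_0'/K) + (r + sigma^2/2)*T) / (sigma*sqrt(T)) = 0.21985371
d2 = d1 - sigma*sqrt(T) = 0.04485371
exp(-rT) = 0.98461951
N(-d1) = 0.41299254; N(-d2) = 0.48211196
P = K * exp(-rT) * N(-d2) - S_0' * N(-d1) = 50.0800 * 0.98461951 * 0.48211196 - 50.46518166 * 0.41299254 = 2.9311


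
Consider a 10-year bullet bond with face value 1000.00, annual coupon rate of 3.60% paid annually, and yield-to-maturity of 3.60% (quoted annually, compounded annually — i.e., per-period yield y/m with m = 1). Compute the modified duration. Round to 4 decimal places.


Coupon per period c = face * coupon_rate / m = 36.000000
Periods per year m = 1; per-period yield y/m = 0.036000
Number of cashflows N = 10
Cashflows (t years, CF_t, discount factor 1/(1+y/m)^(m*t), PV):
  t = 1.0000: CF_t = 36.000000, DF = 0.965251, PV = 34.749035
  t = 2.0000: CF_t = 36.000000, DF = 0.931709, PV = 33.541539
  t = 3.0000: CF_t = 36.000000, DF = 0.899333, PV = 32.376003
  t = 4.0000: CF_t = 36.000000, DF = 0.868082, PV = 31.250968
  t = 5.0000: CF_t = 36.000000, DF = 0.837917, PV = 30.165027
  t = 6.0000: CF_t = 36.000000, DF = 0.808801, PV = 29.116822
  t = 7.0000: CF_t = 36.000000, DF = 0.780696, PV = 28.105040
  t = 8.0000: CF_t = 36.000000, DF = 0.753567, PV = 27.128417
  t = 9.0000: CF_t = 36.000000, DF = 0.727381, PV = 26.185731
  t = 10.0000: CF_t = 1036.000000, DF = 0.702106, PV = 727.381417
Price P = sum_t PV_t = 1000.000000
First compute Macaulay numerator sum_t t * PV_t:
  t * PV_t at t = 1.0000: 34.749035
  t * PV_t at t = 2.0000: 67.083079
  t * PV_t at t = 3.0000: 97.128010
  t * PV_t at t = 4.0000: 125.003873
  t * PV_t at t = 5.0000: 150.825137
  t * PV_t at t = 6.0000: 174.700931
  t * PV_t at t = 7.0000: 196.735282
  t * PV_t at t = 8.0000: 217.027338
  t * PV_t at t = 9.0000: 235.671579
  t * PV_t at t = 10.0000: 7273.814165
Macaulay duration D = 8572.738429 / 1000.000000 = 8.572738
Modified duration = D / (1 + y/m) = 8.572738 / (1 + 0.036000) = 8.274844

Answer: Modified duration = 8.2748


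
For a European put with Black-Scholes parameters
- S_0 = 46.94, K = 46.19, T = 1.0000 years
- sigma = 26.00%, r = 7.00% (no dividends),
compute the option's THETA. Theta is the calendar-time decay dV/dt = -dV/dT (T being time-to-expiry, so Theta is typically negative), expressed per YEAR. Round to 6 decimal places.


Answer: Theta = -0.921812

Derivation:
d1 = 0.4611802538; d2 = 0.2011802538
phi(d1) = 0.3586952465; exp(-qT) = 1.0000000000; exp(-rT) = 0.9323938199
Theta = -S*exp(-qT)*phi(d1)*sigma/(2*sqrt(T)) + r*K*exp(-rT)*N(-d2) - q*S*exp(-qT)*N(-d1)
N(-d1) = 0.3223346437; N(-d2) = 0.4202788155; sqrt(T) = 1.0000000000
Term 1 = -46.9400 * 1.0000000000 * 0.3586952465 * 0.2600 / (2 * 1.0000000000) = -2.1888301332
Term 2 = 0.0700 * 46.1900 * 0.9323938199 * 0.4202788155 = 1.2670183015
Term 3 = 0 (no dividend yield, q = 0)
Theta = -2.1888301332 + (1.2670183015) + (0.0000000000) = -0.921812


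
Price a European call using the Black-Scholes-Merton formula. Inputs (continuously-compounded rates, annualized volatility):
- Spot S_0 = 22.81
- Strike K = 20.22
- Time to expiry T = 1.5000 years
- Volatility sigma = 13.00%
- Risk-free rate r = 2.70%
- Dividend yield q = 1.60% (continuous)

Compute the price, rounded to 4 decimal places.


Answer: Price = 3.2081

Derivation:
d1 = (ln(S/K) + (r - q + 0.5*sigma^2) * T) / (sigma * sqrt(T)) = 0.94023866
d2 = d1 - sigma * sqrt(T) = 0.78102183
exp(-rT) = 0.96030916; exp(-qT) = 0.97628571
C = S_0 * exp(-qT) * N(d1) - K * exp(-rT) * N(d2)
N(d1) = 0.82645242; N(d2) = 0.78260517
C = 22.8100 * 0.97628571 * 0.82645242 - 20.2200 * 0.96030916 * 0.78260517 = 3.2081


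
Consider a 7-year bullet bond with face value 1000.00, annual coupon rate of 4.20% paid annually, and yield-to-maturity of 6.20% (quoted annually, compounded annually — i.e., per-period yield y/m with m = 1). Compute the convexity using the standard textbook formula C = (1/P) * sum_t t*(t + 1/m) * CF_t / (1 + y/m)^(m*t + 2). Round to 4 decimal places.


Coupon per period c = face * coupon_rate / m = 42.000000
Periods per year m = 1; per-period yield y/m = 0.062000
Number of cashflows N = 7
Cashflows (t years, CF_t, discount factor 1/(1+y/m)^(m*t), PV):
  t = 1.0000: CF_t = 42.000000, DF = 0.941620, PV = 39.548023
  t = 2.0000: CF_t = 42.000000, DF = 0.886647, PV = 37.239193
  t = 3.0000: CF_t = 42.000000, DF = 0.834885, PV = 35.065153
  t = 4.0000: CF_t = 42.000000, DF = 0.786144, PV = 33.018035
  t = 5.0000: CF_t = 42.000000, DF = 0.740248, PV = 31.090428
  t = 6.0000: CF_t = 42.000000, DF = 0.697032, PV = 29.275356
  t = 7.0000: CF_t = 1042.000000, DF = 0.656339, PV = 683.905508
Price P = sum_t PV_t = 889.141697
Convexity numerator sum_t t*(t + 1/m) * CF_t / (1+y/m)^(m*t + 2):
  t = 1.0000: term = 70.130306
  t = 2.0000: term = 198.108210
  t = 3.0000: term = 373.085141
  t = 4.0000: term = 585.507127
  t = 5.0000: term = 826.987467
  t = 6.0000: term = 1090.190635
  t = 7.0000: term = 33957.451983
Convexity = (1/P) * sum = 37101.460869 / 889.141697 = 41.727276

Answer: Convexity = 41.7273


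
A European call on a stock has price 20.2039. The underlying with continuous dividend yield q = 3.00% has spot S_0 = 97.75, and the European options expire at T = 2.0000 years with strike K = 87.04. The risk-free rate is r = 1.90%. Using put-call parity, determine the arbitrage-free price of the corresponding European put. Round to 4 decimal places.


Put-call parity: C - P = S_0 * exp(-qT) - K * exp(-rT).
S_0 * exp(-qT) = 97.7500 * 0.94176453 = 92.05748316
K * exp(-rT) = 87.0400 * 0.96271294 = 83.79453438
P = C - S*exp(-qT) + K*exp(-rT)
P = 20.2039 - 92.05748316 + 83.79453438 = 11.9410

Answer: Put price = 11.9410


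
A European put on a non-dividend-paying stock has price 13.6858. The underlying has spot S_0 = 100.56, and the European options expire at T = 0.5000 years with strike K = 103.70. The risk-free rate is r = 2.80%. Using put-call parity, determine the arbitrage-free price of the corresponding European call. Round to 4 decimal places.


Put-call parity: C - P = S_0 * exp(-qT) - K * exp(-rT).
S_0 * exp(-qT) = 100.5600 * 1.00000000 = 100.56000000
K * exp(-rT) = 103.7000 * 0.98609754 = 102.25831534
C = P + S*exp(-qT) - K*exp(-rT)
C = 13.6858 + 100.56000000 - 102.25831534 = 11.9875

Answer: Call price = 11.9875


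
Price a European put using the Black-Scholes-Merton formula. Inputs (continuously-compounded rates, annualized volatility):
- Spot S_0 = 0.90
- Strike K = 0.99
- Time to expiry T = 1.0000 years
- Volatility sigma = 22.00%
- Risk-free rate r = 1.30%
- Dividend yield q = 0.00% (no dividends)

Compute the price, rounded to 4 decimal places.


d1 = (ln(S/K) + (r - q + 0.5*sigma^2) * T) / (sigma * sqrt(T)) = -0.26413718
d2 = d1 - sigma * sqrt(T) = -0.48413718
exp(-rT) = 0.98708414; exp(-qT) = 1.00000000
P = K * exp(-rT) * N(-d2) - S_0 * exp(-qT) * N(-d1)
N(-d1) = 0.60416289; N(-d2) = 0.68585574
P = 0.9900 * 0.98708414 * 0.68585574 - 0.9000 * 1.00000000 * 0.60416289 = 0.1265

Answer: Price = 0.1265


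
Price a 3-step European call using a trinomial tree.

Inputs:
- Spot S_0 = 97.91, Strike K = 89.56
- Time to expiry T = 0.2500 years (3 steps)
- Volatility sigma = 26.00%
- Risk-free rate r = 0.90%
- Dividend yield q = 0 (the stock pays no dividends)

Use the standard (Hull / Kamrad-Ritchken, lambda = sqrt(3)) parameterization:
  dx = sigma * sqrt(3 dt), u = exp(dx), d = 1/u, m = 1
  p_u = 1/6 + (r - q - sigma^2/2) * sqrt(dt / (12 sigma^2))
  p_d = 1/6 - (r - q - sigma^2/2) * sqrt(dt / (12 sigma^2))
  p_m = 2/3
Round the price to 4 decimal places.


Answer: Price = V(0,0) = 10.4150

Derivation:
dt = T/N = 0.083333; dx = sigma*sqrt(3*dt) = 0.130000
u = exp(dx) = 1.138828; d = 1/u = 0.878095
p_u = 0.158718, p_m = 0.666667, p_d = 0.174615
Discount per step: exp(-r*dt) = 0.999250
Stock lattice S(k, j) with j the centered position index:
  k=0: S(0,+0) = 97.9100
  k=1: S(1,-1) = 85.9743; S(1,+0) = 97.9100; S(1,+1) = 111.5027
  k=2: S(2,-2) = 75.4937; S(2,-1) = 85.9743; S(2,+0) = 97.9100; S(2,+1) = 111.5027; S(2,+2) = 126.9824
  k=3: S(3,-3) = 66.2906; S(3,-2) = 75.4937; S(3,-1) = 85.9743; S(3,+0) = 97.9100; S(3,+1) = 111.5027; S(3,+2) = 126.9824; S(3,+3) = 144.6112
Terminal payoffs V(N, j) = max(S_T - K, 0):
  V(3,-3) = 0.000000; V(3,-2) = 0.000000; V(3,-1) = 0.000000; V(3,+0) = 8.350000; V(3,+1) = 21.942687; V(3,+2) = 37.422425; V(3,+3) = 55.051190
Backward induction: V(k, j) = exp(-r*dt) * [p_u * V(k+1, j+1) + p_m * V(k+1, j) + p_d * V(k+1, j-1)]
  V(2,-2) = exp(-r*dt) * [p_u*0.000000 + p_m*0.000000 + p_d*0.000000] = 0.000000
  V(2,-1) = exp(-r*dt) * [p_u*8.350000 + p_m*0.000000 + p_d*0.000000] = 1.324301
  V(2,+0) = exp(-r*dt) * [p_u*21.942687 + p_m*8.350000 + p_d*0.000000] = 9.042580
  V(2,+1) = exp(-r*dt) * [p_u*37.422425 + p_m*21.942687 + p_d*8.350000] = 22.009594
  V(2,+2) = exp(-r*dt) * [p_u*55.051190 + p_m*37.422425 + p_d*21.942687] = 37.489298
  V(1,-1) = exp(-r*dt) * [p_u*9.042580 + p_m*1.324301 + p_d*0.000000] = 2.316349
  V(1,+0) = exp(-r*dt) * [p_u*22.009594 + p_m*9.042580 + p_d*1.324301] = 9.745636
  V(1,+1) = exp(-r*dt) * [p_u*37.489298 + p_m*22.009594 + p_d*9.042580] = 22.185615
  V(0,+0) = exp(-r*dt) * [p_u*22.185615 + p_m*9.745636 + p_d*2.316349] = 10.415002


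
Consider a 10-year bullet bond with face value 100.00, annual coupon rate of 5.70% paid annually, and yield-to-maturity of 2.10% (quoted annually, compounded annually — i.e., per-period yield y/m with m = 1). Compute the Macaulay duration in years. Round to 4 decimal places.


Coupon per period c = face * coupon_rate / m = 5.700000
Periods per year m = 1; per-period yield y/m = 0.021000
Number of cashflows N = 10
Cashflows (t years, CF_t, discount factor 1/(1+y/m)^(m*t), PV):
  t = 1.0000: CF_t = 5.700000, DF = 0.979432, PV = 5.582762
  t = 2.0000: CF_t = 5.700000, DF = 0.959287, PV = 5.467935
  t = 3.0000: CF_t = 5.700000, DF = 0.939556, PV = 5.355470
  t = 4.0000: CF_t = 5.700000, DF = 0.920231, PV = 5.245319
  t = 5.0000: CF_t = 5.700000, DF = 0.901304, PV = 5.137433
  t = 6.0000: CF_t = 5.700000, DF = 0.882766, PV = 5.031766
  t = 7.0000: CF_t = 5.700000, DF = 0.864609, PV = 4.928272
  t = 8.0000: CF_t = 5.700000, DF = 0.846826, PV = 4.826907
  t = 9.0000: CF_t = 5.700000, DF = 0.829408, PV = 4.727627
  t = 10.0000: CF_t = 105.700000, DF = 0.812349, PV = 85.865275
Price P = sum_t PV_t = 132.168766
Macaulay numerator sum_t t * PV_t:
  t * PV_t at t = 1.0000: 5.582762
  t * PV_t at t = 2.0000: 10.935871
  t * PV_t at t = 3.0000: 16.066411
  t * PV_t at t = 4.0000: 20.981275
  t * PV_t at t = 5.0000: 25.687163
  t * PV_t at t = 6.0000: 30.190594
  t * PV_t at t = 7.0000: 34.497903
  t * PV_t at t = 8.0000: 38.615255
  t * PV_t at t = 9.0000: 42.548640
  t * PV_t at t = 10.0000: 858.652753
Macaulay duration D = (sum_t t * PV_t) / P = 1083.758628 / 132.168766 = 8.199809

Answer: Macaulay duration = 8.1998 years


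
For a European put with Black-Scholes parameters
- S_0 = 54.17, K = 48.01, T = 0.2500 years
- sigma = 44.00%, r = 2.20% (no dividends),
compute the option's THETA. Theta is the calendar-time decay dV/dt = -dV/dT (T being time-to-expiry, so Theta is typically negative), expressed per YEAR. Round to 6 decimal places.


Answer: Theta = -7.189190

Derivation:
d1 = 0.6837178506; d2 = 0.4637178506
phi(d1) = 0.3157913454; exp(-qT) = 1.0000000000; exp(-rT) = 0.9945150973
Theta = -S*exp(-qT)*phi(d1)*sigma/(2*sqrt(T)) + r*K*exp(-rT)*N(-d2) - q*S*exp(-qT)*N(-d1)
N(-d1) = 0.2470766746; N(-d2) = 0.3214249532; sqrt(T) = 0.5000000000
Term 1 = -54.1700 * 1.0000000000 * 0.3157913454 * 0.4400 / (2 * 0.5000000000) = -7.5268235593
Term 2 = 0.0220 * 48.0100 * 0.9945150973 * 0.3214249532 = 0.3376333645
Term 3 = 0 (no dividend yield, q = 0)
Theta = -7.5268235593 + (0.3376333645) + (0.0000000000) = -7.189190
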